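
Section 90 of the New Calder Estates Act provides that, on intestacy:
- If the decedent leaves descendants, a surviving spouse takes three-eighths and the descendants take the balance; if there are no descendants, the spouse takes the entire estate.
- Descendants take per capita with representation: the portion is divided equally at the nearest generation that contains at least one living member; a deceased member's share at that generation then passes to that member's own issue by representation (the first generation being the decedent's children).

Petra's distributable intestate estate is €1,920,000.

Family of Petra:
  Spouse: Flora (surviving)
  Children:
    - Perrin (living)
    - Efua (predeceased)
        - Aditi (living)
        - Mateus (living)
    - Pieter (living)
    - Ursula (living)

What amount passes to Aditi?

Flora takes three-eighths of €1,920,000 = €720,000. The remaining €1,200,000 passes to the descendants.
The descendants' portion (€1,200,000) is divided into 4 shares of €300,000: Perrin, Pieter, and Ursula each take €300,000; Efua's €300,000 share passes to Efua's issue.
Efua's share (€300,000) is divided into 2 shares of €150,000: Aditi and Mateus each take €150,000.

Aditi receives €150,000.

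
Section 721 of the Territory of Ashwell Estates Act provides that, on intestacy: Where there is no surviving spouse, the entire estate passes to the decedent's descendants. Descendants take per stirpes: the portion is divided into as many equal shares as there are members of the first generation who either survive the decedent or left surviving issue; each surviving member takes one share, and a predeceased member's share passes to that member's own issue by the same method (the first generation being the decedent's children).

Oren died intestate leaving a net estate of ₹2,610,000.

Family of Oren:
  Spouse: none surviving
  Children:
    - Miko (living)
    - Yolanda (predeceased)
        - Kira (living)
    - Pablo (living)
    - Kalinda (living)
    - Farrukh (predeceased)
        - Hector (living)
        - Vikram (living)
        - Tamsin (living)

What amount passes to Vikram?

Vikram receives ₹174,000.

The entire ₹2,610,000 passes to the descendants.
That amount (₹2,610,000) is divided into 5 shares of ₹522,000: Miko, Pablo, and Kalinda each take ₹522,000; Yolanda's ₹522,000 share passes to Yolanda's issue; Farrukh's ₹522,000 share passes to Farrukh's issue.
Yolanda's share (₹522,000) passes entirely to Kira.
Farrukh's share (₹522,000) is divided into 3 shares of ₹174,000: Hector, Vikram, and Tamsin each take ₹174,000.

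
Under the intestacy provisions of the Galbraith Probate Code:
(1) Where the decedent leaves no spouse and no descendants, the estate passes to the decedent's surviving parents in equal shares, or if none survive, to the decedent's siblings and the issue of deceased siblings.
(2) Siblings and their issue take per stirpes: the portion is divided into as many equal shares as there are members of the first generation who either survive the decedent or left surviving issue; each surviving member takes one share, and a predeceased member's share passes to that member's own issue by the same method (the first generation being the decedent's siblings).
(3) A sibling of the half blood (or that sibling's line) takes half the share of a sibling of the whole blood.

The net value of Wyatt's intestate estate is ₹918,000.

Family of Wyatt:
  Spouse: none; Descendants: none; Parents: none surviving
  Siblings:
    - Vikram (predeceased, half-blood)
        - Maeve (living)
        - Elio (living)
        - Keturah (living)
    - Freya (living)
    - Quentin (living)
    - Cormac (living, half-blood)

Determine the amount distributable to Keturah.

The entire ₹918,000 passes to the siblings and their issue.
Counting each half-blood sibling's line as half a unit, there are 3 units in ₹918,000, so one unit is ₹306,000. Whole-blood lines (Freya and Quentin) take ₹306,000 each; half-blood lines (Vikram and Cormac) take ₹153,000 each.
Vikram's share (₹153,000) is divided into 3 shares of ₹51,000: Maeve, Elio, and Keturah each take ₹51,000.

Keturah receives ₹51,000.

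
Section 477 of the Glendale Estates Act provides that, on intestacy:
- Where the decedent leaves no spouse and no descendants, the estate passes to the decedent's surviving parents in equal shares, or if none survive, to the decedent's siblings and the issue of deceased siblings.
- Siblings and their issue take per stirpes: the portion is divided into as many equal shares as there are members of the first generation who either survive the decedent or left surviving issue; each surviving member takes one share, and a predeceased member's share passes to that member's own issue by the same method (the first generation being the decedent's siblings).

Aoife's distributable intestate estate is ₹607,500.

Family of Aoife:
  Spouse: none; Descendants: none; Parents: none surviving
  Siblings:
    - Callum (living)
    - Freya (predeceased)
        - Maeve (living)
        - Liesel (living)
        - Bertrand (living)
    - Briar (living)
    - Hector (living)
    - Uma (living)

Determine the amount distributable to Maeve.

Maeve receives ₹40,500.

The entire ₹607,500 passes to the siblings and their issue.
That amount (₹607,500) is divided into 5 shares of ₹121,500: Callum, Briar, Hector, and Uma each take ₹121,500; Freya's ₹121,500 share passes to Freya's issue.
Freya's share (₹121,500) is divided into 3 shares of ₹40,500: Maeve, Liesel, and Bertrand each take ₹40,500.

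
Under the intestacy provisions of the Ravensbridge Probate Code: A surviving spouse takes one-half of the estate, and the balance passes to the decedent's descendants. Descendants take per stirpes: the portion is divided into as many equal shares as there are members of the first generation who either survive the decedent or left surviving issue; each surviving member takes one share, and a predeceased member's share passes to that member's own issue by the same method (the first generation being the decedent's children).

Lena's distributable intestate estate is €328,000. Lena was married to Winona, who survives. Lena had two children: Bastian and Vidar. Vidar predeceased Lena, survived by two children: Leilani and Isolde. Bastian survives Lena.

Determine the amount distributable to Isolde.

Isolde receives €41,000.

Winona takes one-half of €328,000 = €164,000. The remaining €164,000 passes to the descendants.
The descendants' portion (€164,000) is divided into 2 shares of €82,000: Bastian takes €82,000; Vidar's €82,000 share passes to Vidar's issue.
Vidar's share (€82,000) is divided into 2 shares of €41,000: Leilani and Isolde each take €41,000.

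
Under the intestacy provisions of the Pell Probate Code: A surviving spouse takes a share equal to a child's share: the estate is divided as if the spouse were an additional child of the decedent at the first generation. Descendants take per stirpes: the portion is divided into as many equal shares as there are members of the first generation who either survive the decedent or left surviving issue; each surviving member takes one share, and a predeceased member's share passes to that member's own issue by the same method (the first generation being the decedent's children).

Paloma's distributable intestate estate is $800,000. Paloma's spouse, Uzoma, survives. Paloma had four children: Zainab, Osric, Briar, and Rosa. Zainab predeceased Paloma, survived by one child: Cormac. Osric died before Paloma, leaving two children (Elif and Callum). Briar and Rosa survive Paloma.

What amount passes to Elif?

Elif receives $80,000.

The spouse counts as an additional share at the children's level, so there are 5 primary shares of $160,000. Uzoma takes one such share ($160,000).
The children's combined portion ($640,000) is divided into 4 shares of $160,000: Briar and Rosa each take $160,000; Zainab's $160,000 share passes to Zainab's issue; Osric's $160,000 share passes to Osric's issue.
Zainab's share ($160,000) passes entirely to Cormac.
Osric's share ($160,000) is divided into 2 shares of $80,000: Elif and Callum each take $80,000.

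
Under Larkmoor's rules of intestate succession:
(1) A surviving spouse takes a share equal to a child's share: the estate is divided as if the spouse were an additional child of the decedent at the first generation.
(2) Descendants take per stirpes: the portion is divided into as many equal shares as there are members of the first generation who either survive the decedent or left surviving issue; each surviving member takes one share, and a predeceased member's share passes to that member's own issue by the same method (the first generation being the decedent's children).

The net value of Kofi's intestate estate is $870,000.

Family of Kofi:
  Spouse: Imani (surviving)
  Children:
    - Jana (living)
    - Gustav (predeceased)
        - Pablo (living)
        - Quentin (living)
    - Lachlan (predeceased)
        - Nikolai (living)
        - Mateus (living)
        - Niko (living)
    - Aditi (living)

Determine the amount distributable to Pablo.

The spouse counts as an additional share at the children's level, so there are 5 primary shares of $174,000. Imani takes one such share ($174,000).
The children's combined portion ($696,000) is divided into 4 shares of $174,000: Jana and Aditi each take $174,000; Gustav's $174,000 share passes to Gustav's issue; Lachlan's $174,000 share passes to Lachlan's issue.
Gustav's share ($174,000) is divided into 2 shares of $87,000: Pablo and Quentin each take $87,000.
Lachlan's share ($174,000) is divided into 3 shares of $58,000: Nikolai, Mateus, and Niko each take $58,000.

Pablo receives $87,000.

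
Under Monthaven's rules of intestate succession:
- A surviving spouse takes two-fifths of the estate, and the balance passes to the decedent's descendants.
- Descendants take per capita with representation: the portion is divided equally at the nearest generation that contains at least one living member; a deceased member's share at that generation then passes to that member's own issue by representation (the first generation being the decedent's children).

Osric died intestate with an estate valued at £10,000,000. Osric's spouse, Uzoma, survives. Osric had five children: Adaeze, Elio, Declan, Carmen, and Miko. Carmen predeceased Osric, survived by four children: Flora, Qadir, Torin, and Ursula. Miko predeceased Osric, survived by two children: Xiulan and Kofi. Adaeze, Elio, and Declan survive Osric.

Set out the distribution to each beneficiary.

Uzoma: £4,000,000; Adaeze: £1,200,000; Elio: £1,200,000; Declan: £1,200,000; Flora: £300,000; Qadir: £300,000; Torin: £300,000; Ursula: £300,000; Xiulan: £600,000; Kofi: £600,000

Uzoma takes two-fifths of £10,000,000 = £4,000,000. The remaining £6,000,000 passes to the descendants.
The descendants' portion (£6,000,000) is divided into 5 shares of £1,200,000: Adaeze, Elio, and Declan each take £1,200,000; Carmen's £1,200,000 share passes to Carmen's issue; Miko's £1,200,000 share passes to Miko's issue.
Carmen's share (£1,200,000) is divided into 4 shares of £300,000: Flora, Qadir, Torin, and Ursula each take £300,000.
Miko's share (£1,200,000) is divided into 2 shares of £600,000: Xiulan and Kofi each take £600,000.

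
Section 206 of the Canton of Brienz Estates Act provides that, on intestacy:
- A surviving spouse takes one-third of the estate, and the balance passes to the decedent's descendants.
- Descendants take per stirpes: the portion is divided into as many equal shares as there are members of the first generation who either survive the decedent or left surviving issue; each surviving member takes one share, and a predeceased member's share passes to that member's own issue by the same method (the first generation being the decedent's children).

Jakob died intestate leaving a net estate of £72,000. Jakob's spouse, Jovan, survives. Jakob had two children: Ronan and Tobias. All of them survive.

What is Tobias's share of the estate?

Tobias receives £24,000.

Jovan takes one-third of £72,000 = £24,000. The remaining £48,000 passes to the descendants.
The descendants' portion (£48,000) is divided into 2 shares of £24,000: Ronan and Tobias each take £24,000.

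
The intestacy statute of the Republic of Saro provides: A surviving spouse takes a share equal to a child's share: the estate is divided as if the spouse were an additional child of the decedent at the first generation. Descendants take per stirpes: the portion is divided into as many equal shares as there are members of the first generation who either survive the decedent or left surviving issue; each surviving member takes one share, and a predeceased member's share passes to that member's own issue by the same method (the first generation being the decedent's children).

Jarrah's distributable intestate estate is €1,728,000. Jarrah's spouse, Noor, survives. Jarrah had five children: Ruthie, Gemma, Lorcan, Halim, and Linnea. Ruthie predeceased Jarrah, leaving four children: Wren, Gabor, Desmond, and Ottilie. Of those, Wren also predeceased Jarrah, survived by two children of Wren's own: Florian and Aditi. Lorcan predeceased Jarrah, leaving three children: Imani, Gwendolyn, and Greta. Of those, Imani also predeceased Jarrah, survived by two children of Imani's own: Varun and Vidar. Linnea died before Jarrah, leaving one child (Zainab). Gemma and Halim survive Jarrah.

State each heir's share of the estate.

The spouse counts as an additional share at the children's level, so there are 6 primary shares of €288,000. Noor takes one such share (€288,000).
The children's combined portion (€1,440,000) is divided into 5 shares of €288,000: Gemma and Halim each take €288,000; Ruthie's €288,000 share passes to Ruthie's issue; Lorcan's €288,000 share passes to Lorcan's issue; Linnea's €288,000 share passes to Linnea's issue.
Ruthie's share (€288,000) is divided into 4 shares of €72,000: Gabor, Desmond, and Ottilie each take €72,000; Wren's €72,000 share passes to Wren's issue.
Wren's share (€72,000) is divided into 2 shares of €36,000: Florian and Aditi each take €36,000.
Lorcan's share (€288,000) is divided into 3 shares of €96,000: Gwendolyn and Greta each take €96,000; Imani's €96,000 share passes to Imani's issue.
Imani's share (€96,000) is divided into 2 shares of €48,000: Varun and Vidar each take €48,000.
Linnea's share (€288,000) passes entirely to Zainab.

Noor: €288,000; Florian: €36,000; Aditi: €36,000; Gabor: €72,000; Desmond: €72,000; Ottilie: €72,000; Gemma: €288,000; Varun: €48,000; Vidar: €48,000; Gwendolyn: €96,000; Greta: €96,000; Halim: €288,000; Zainab: €288,000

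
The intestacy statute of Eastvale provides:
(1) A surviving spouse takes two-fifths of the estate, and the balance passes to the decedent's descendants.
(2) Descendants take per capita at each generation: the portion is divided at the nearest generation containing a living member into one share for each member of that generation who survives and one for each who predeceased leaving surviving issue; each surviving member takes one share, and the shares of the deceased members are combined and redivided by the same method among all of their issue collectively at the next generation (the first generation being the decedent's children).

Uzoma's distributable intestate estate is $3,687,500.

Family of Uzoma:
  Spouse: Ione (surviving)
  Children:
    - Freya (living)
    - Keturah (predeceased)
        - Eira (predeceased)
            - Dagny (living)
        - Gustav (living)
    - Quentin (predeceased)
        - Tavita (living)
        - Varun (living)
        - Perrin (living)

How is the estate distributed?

Ione takes two-fifths of $3,687,500 = $1,475,000. The remaining $2,212,500 passes to the descendants.
The descendants' portion ($2,212,500) is divided at the children's generation into 3 shares of $737,500. Freya takes $737,500. The 2 shares of the deceased (Keturah and Quentin) are combined into a pool of $1,475,000.
That pool ($1,475,000) is divided at the grandchildren's generation into 5 shares of $295,000. Gustav, Tavita, Varun, and Perrin each take $295,000. The remaining share for the deceased Eira ($295,000) is carried to the next generation.
That pool ($295,000) passes entirely to Dagny, the sole taker at the great-grandchildren's generation.

Ione: $1,475,000; Freya: $737,500; Dagny: $295,000; Gustav: $295,000; Tavita: $295,000; Varun: $295,000; Perrin: $295,000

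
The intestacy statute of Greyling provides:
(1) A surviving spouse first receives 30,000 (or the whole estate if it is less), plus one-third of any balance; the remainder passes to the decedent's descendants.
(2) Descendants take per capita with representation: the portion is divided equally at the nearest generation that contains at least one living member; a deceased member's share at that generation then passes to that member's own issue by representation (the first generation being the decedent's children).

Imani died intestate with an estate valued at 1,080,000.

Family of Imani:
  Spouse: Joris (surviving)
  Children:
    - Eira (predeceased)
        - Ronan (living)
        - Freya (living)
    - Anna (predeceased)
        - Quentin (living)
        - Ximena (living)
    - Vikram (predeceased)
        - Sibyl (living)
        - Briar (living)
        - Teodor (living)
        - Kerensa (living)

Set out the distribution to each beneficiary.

Joris: 380,000; Ronan: 87,500; Freya: 87,500; Quentin: 87,500; Ximena: 87,500; Sibyl: 87,500; Briar: 87,500; Teodor: 87,500; Kerensa: 87,500

Joris first takes 30,000, leaving a balance of 1,050,000. Joris then takes one-third of the balance (350,000), for a total of 380,000. The remaining 700,000 passes to the descendants.
No child survives, so the initial division is made at the grandchildren's generation.
The descendants' portion (700,000) is divided into 8 shares of 87,500: Ronan, Freya, Quentin, Ximena, Sibyl, Briar, Teodor, and Kerensa each take 87,500.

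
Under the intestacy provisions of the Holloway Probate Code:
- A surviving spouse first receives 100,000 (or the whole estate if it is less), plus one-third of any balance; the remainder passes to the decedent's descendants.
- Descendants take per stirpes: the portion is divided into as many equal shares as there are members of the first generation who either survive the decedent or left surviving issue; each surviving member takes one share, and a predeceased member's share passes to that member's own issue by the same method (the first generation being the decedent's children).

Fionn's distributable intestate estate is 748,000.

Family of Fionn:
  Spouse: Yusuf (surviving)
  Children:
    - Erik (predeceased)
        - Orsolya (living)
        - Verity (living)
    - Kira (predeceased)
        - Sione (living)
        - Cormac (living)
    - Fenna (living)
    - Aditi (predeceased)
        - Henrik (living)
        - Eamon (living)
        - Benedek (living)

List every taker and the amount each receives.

Yusuf first takes 100,000, leaving a balance of 648,000. Yusuf then takes one-third of the balance (216,000), for a total of 316,000. The remaining 432,000 passes to the descendants.
The descendants' portion (432,000) is divided into 4 shares of 108,000: Fenna takes 108,000; Erik's 108,000 share passes to Erik's issue; Kira's 108,000 share passes to Kira's issue; Aditi's 108,000 share passes to Aditi's issue.
Erik's share (108,000) is divided into 2 shares of 54,000: Orsolya and Verity each take 54,000.
Kira's share (108,000) is divided into 2 shares of 54,000: Sione and Cormac each take 54,000.
Aditi's share (108,000) is divided into 3 shares of 36,000: Henrik, Eamon, and Benedek each take 36,000.

Yusuf: 316,000; Orsolya: 54,000; Verity: 54,000; Sione: 54,000; Cormac: 54,000; Fenna: 108,000; Henrik: 36,000; Eamon: 36,000; Benedek: 36,000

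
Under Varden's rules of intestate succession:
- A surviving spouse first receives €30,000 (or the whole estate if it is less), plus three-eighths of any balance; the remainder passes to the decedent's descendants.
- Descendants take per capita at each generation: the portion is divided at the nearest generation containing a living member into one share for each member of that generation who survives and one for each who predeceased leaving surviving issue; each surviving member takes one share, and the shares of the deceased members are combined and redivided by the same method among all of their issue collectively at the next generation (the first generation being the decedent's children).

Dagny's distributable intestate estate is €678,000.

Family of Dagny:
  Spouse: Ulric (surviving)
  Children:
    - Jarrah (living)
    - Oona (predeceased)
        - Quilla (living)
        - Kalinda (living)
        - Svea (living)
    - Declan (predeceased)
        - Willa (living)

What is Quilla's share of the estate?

Quilla receives €67,500.

Ulric first takes €30,000, leaving a balance of €648,000. Ulric then takes three-eighths of the balance (€243,000), for a total of €273,000. The remaining €405,000 passes to the descendants.
The descendants' portion (€405,000) is divided at the children's generation into 3 shares of €135,000. Jarrah takes €135,000. The 2 shares of the deceased (Oona and Declan) are combined into a pool of €270,000.
That pool (€270,000) is divided at the grandchildren's generation equally among Quilla, Kalinda, Svea, and Willa: €67,500 each.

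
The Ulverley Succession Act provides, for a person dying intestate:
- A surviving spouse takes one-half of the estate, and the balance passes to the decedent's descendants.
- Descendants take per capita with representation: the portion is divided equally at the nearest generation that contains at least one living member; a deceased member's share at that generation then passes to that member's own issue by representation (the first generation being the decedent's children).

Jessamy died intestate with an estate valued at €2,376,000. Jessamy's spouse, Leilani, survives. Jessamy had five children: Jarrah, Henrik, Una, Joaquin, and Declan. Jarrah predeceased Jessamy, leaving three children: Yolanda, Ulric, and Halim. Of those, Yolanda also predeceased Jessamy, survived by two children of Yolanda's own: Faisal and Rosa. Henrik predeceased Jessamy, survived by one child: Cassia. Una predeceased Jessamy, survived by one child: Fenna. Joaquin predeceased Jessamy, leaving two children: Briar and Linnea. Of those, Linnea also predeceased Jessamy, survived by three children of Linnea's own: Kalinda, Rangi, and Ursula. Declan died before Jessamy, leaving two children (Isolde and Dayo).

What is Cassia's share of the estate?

Leilani takes one-half of €2,376,000 = €1,188,000. The remaining €1,188,000 passes to the descendants.
No child survives, so the initial division is made at the grandchildren's generation.
The descendants' portion (€1,188,000) is divided into 9 shares of €132,000: Ulric, Halim, Cassia, Fenna, Briar, Isolde, and Dayo each take €132,000; Yolanda's €132,000 share passes to Yolanda's issue; Linnea's €132,000 share passes to Linnea's issue.
Yolanda's share (€132,000) is divided into 2 shares of €66,000: Faisal and Rosa each take €66,000.
Linnea's share (€132,000) is divided into 3 shares of €44,000: Kalinda, Rangi, and Ursula each take €44,000.

Cassia receives €132,000.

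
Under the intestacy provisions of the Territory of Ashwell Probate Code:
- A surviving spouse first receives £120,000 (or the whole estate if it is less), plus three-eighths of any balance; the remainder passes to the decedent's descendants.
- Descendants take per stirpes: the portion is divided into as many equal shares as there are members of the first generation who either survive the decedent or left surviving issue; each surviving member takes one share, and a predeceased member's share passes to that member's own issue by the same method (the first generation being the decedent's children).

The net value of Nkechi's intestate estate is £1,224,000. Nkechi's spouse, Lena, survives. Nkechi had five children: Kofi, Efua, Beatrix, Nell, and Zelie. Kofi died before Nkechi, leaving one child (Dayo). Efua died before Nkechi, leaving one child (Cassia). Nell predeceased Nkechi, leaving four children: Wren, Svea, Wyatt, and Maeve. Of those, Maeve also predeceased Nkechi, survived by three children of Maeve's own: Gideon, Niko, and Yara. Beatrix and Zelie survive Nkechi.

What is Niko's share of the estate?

Lena first takes £120,000, leaving a balance of £1,104,000. Lena then takes three-eighths of the balance (£414,000), for a total of £534,000. The remaining £690,000 passes to the descendants.
The descendants' portion (£690,000) is divided into 5 shares of £138,000: Beatrix and Zelie each take £138,000; Kofi's £138,000 share passes to Kofi's issue; Efua's £138,000 share passes to Efua's issue; Nell's £138,000 share passes to Nell's issue.
Kofi's share (£138,000) passes entirely to Dayo.
Efua's share (£138,000) passes entirely to Cassia.
Nell's share (£138,000) is divided into 4 shares of £34,500: Wren, Svea, and Wyatt each take £34,500; Maeve's £34,500 share passes to Maeve's issue.
Maeve's share (£34,500) is divided into 3 shares of £11,500: Gideon, Niko, and Yara each take £11,500.

Niko receives £11,500.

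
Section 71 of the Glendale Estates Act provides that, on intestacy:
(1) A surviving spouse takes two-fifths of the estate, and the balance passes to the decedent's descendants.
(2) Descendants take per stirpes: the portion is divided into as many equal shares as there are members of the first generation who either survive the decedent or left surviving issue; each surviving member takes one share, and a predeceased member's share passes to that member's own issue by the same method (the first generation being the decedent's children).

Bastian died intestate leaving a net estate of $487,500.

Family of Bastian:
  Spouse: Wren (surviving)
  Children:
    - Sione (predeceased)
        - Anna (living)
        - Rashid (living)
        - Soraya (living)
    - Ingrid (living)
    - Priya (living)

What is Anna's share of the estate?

Wren takes two-fifths of $487,500 = $195,000. The remaining $292,500 passes to the descendants.
The descendants' portion ($292,500) is divided into 3 shares of $97,500: Ingrid and Priya each take $97,500; Sione's $97,500 share passes to Sione's issue.
Sione's share ($97,500) is divided into 3 shares of $32,500: Anna, Rashid, and Soraya each take $32,500.

Anna receives $32,500.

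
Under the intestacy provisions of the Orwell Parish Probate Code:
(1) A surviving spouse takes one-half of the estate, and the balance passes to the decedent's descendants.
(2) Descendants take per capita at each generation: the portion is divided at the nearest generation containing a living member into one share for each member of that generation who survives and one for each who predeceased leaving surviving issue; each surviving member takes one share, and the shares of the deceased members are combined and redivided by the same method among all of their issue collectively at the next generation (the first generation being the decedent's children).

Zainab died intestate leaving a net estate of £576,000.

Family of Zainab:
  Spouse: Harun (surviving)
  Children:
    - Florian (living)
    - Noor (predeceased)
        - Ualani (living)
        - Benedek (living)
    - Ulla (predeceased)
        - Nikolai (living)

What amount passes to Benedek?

Harun takes one-half of £576,000 = £288,000. The remaining £288,000 passes to the descendants.
The descendants' portion (£288,000) is divided at the children's generation into 3 shares of £96,000. Florian takes £96,000. The 2 shares of the deceased (Noor and Ulla) are combined into a pool of £192,000.
That pool (£192,000) is divided at the grandchildren's generation equally among Ualani, Benedek, and Nikolai: £64,000 each.

Benedek receives £64,000.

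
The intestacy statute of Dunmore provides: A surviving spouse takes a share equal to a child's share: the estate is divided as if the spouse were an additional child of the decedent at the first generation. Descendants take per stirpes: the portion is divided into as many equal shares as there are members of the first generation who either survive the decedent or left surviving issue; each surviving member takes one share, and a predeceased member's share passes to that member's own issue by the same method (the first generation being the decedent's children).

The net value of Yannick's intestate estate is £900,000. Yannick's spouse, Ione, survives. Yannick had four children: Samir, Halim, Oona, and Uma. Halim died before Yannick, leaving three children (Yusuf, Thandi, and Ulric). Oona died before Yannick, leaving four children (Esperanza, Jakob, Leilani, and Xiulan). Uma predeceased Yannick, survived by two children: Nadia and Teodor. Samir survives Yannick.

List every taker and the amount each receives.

The spouse counts as an additional share at the children's level, so there are 5 primary shares of £180,000. Ione takes one such share (£180,000).
The children's combined portion (£720,000) is divided into 4 shares of £180,000: Samir takes £180,000; Halim's £180,000 share passes to Halim's issue; Oona's £180,000 share passes to Oona's issue; Uma's £180,000 share passes to Uma's issue.
Halim's share (£180,000) is divided into 3 shares of £60,000: Yusuf, Thandi, and Ulric each take £60,000.
Oona's share (£180,000) is divided into 4 shares of £45,000: Esperanza, Jakob, Leilani, and Xiulan each take £45,000.
Uma's share (£180,000) is divided into 2 shares of £90,000: Nadia and Teodor each take £90,000.

Ione: £180,000; Samir: £180,000; Yusuf: £60,000; Thandi: £60,000; Ulric: £60,000; Esperanza: £45,000; Jakob: £45,000; Leilani: £45,000; Xiulan: £45,000; Nadia: £90,000; Teodor: £90,000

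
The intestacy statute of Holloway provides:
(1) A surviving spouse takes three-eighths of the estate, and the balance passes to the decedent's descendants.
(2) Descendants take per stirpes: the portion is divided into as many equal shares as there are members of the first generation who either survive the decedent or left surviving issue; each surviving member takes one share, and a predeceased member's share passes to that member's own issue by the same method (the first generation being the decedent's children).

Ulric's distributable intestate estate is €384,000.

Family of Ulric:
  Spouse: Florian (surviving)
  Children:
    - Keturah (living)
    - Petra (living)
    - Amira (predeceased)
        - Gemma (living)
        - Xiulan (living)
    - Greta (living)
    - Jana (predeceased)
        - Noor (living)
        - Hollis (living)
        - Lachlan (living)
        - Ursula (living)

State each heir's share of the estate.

Florian takes three-eighths of €384,000 = €144,000. The remaining €240,000 passes to the descendants.
The descendants' portion (€240,000) is divided into 5 shares of €48,000: Keturah, Petra, and Greta each take €48,000; Amira's €48,000 share passes to Amira's issue; Jana's €48,000 share passes to Jana's issue.
Amira's share (€48,000) is divided into 2 shares of €24,000: Gemma and Xiulan each take €24,000.
Jana's share (€48,000) is divided into 4 shares of €12,000: Noor, Hollis, Lachlan, and Ursula each take €12,000.

Florian: €144,000; Keturah: €48,000; Petra: €48,000; Gemma: €24,000; Xiulan: €24,000; Greta: €48,000; Noor: €12,000; Hollis: €12,000; Lachlan: €12,000; Ursula: €12,000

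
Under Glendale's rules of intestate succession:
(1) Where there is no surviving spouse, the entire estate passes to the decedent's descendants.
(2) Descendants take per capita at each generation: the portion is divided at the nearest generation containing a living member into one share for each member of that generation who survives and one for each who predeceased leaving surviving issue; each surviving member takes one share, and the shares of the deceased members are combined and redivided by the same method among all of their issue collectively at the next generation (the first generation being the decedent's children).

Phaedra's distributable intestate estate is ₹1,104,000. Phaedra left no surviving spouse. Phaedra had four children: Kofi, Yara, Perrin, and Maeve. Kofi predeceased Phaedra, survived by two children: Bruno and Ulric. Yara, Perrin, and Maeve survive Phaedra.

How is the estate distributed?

The entire ₹1,104,000 passes to the descendants.
That amount (₹1,104,000) is divided at the children's generation into 4 shares of ₹276,000. Yara, Perrin, and Maeve each take ₹276,000. The remaining share for the deceased Kofi (₹276,000) is carried to the next generation.
That pool (₹276,000) is divided at the grandchildren's generation equally among Bruno and Ulric: ₹138,000 each.

Bruno: ₹138,000; Ulric: ₹138,000; Yara: ₹276,000; Perrin: ₹276,000; Maeve: ₹276,000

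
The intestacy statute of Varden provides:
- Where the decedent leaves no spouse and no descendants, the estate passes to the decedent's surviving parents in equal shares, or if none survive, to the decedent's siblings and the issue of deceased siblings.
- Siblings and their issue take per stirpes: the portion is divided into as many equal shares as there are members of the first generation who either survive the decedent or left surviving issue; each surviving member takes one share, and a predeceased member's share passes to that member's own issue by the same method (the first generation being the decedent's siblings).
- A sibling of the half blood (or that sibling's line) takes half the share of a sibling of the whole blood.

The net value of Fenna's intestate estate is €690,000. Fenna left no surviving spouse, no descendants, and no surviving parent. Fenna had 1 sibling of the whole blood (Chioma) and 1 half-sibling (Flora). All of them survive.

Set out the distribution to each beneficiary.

The entire €690,000 passes to the siblings and their issue.
Counting each half-blood sibling's line as half a unit, there are 3/2 units in €690,000, so one unit is €460,000. Whole-blood lines (Chioma) take €460,000 each; half-blood lines (Flora) take €230,000 each.

Flora: €230,000; Chioma: €460,000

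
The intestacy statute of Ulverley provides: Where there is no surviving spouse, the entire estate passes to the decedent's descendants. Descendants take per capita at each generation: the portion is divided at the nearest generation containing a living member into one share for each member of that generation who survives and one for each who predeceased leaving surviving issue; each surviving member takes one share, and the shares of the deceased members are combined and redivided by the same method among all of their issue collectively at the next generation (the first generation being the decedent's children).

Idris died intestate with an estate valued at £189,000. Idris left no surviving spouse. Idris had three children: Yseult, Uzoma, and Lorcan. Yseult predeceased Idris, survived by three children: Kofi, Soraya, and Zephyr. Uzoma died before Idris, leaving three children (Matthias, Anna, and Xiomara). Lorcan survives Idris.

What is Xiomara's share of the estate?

Xiomara receives £21,000.

The entire £189,000 passes to the descendants.
That amount (£189,000) is divided at the children's generation into 3 shares of £63,000. Lorcan takes £63,000. The 2 shares of the deceased (Yseult and Uzoma) are combined into a pool of £126,000.
That pool (£126,000) is divided at the grandchildren's generation equally among Kofi, Soraya, Zephyr, Matthias, Anna, and Xiomara: £21,000 each.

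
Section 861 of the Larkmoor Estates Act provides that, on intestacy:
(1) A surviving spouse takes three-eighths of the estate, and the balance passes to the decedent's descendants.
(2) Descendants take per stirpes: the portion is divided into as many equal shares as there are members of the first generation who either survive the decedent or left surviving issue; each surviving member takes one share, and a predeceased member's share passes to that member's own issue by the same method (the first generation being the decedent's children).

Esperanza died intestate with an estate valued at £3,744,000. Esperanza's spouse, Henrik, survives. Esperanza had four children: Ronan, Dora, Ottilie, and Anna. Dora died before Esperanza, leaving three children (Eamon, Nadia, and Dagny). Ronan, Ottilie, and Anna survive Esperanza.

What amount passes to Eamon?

Eamon receives £195,000.

Henrik takes three-eighths of £3,744,000 = £1,404,000. The remaining £2,340,000 passes to the descendants.
The descendants' portion (£2,340,000) is divided into 4 shares of £585,000: Ronan, Ottilie, and Anna each take £585,000; Dora's £585,000 share passes to Dora's issue.
Dora's share (£585,000) is divided into 3 shares of £195,000: Eamon, Nadia, and Dagny each take £195,000.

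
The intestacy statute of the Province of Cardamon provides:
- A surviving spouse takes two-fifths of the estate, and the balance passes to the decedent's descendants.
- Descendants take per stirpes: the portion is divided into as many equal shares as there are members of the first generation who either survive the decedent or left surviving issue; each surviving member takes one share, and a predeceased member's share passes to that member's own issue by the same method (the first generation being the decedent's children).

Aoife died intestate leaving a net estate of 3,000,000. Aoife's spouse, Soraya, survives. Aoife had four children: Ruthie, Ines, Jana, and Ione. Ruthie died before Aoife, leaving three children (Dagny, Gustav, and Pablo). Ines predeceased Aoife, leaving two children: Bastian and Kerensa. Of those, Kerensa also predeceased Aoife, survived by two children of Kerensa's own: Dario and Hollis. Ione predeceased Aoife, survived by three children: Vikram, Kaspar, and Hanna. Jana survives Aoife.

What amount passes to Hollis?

Hollis receives 112,500.

Soraya takes two-fifths of 3,000,000 = 1,200,000. The remaining 1,800,000 passes to the descendants.
The descendants' portion (1,800,000) is divided into 4 shares of 450,000: Jana takes 450,000; Ruthie's 450,000 share passes to Ruthie's issue; Ines's 450,000 share passes to Ines's issue; Ione's 450,000 share passes to Ione's issue.
Ruthie's share (450,000) is divided into 3 shares of 150,000: Dagny, Gustav, and Pablo each take 150,000.
Ines's share (450,000) is divided into 2 shares of 225,000: Bastian takes 225,000; Kerensa's 225,000 share passes to Kerensa's issue.
Kerensa's share (225,000) is divided into 2 shares of 112,500: Dario and Hollis each take 112,500.
Ione's share (450,000) is divided into 3 shares of 150,000: Vikram, Kaspar, and Hanna each take 150,000.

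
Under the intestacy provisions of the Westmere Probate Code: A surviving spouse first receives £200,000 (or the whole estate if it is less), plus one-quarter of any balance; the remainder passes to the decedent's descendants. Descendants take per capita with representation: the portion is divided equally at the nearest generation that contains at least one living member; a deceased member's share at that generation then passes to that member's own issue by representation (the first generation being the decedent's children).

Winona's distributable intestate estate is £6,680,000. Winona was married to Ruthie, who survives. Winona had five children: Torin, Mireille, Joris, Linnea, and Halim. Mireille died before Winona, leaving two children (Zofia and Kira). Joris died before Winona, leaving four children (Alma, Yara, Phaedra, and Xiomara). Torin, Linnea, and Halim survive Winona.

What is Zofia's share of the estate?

Zofia receives £486,000.

Ruthie first takes £200,000, leaving a balance of £6,480,000. Ruthie then takes one-quarter of the balance (£1,620,000), for a total of £1,820,000. The remaining £4,860,000 passes to the descendants.
The descendants' portion (£4,860,000) is divided into 5 shares of £972,000: Torin, Linnea, and Halim each take £972,000; Mireille's £972,000 share passes to Mireille's issue; Joris's £972,000 share passes to Joris's issue.
Mireille's share (£972,000) is divided into 2 shares of £486,000: Zofia and Kira each take £486,000.
Joris's share (£972,000) is divided into 4 shares of £243,000: Alma, Yara, Phaedra, and Xiomara each take £243,000.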